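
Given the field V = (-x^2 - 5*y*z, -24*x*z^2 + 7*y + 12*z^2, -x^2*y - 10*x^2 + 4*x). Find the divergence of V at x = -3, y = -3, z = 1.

∂V₁/∂x = -2*x
∂V₂/∂y = 7
∂V₃/∂z = 0
∇·V = -2*x + 7
At (-3, -3, 1): 13.

13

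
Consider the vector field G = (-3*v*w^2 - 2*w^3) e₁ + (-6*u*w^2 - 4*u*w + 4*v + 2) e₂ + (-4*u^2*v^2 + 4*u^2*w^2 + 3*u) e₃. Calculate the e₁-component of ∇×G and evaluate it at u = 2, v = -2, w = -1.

48

(∇×G)_1 = ∂G₃/∂v − ∂G₂/∂w
= -8*u^2*v − (-12*u*w - 4*u)
= -8*u^2*v + 12*u*w + 4*u
At (2, -2, -1): 48.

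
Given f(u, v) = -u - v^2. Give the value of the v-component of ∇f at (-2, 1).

-2

(∇f)_2 = ∂f/∂v = -2*v
At (-2, 1): -2.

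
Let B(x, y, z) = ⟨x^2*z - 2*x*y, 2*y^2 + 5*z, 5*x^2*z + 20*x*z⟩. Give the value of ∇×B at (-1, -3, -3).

(∇×B)₁ = ∂B₃/∂y − ∂B₂/∂z = -5
(∇×B)₂ = ∂B₁/∂z − ∂B₃/∂x = x^2 - 10*x*z - 20*z
(∇×B)₃ = ∂B₂/∂x − ∂B₁/∂y = 2*x
∇×B = (-5, x^2 - 10*x*z - 20*z, 2*x)
At (-1, -3, -3): (-5, 31, -2).

(-5, 31, -2)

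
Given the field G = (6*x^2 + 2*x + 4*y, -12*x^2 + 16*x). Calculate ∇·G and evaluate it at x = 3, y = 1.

∂G₁/∂x = 12*x + 2
∂G₂/∂y = 0
∇·G = 12*x + 2
At (3, 1): 38.

38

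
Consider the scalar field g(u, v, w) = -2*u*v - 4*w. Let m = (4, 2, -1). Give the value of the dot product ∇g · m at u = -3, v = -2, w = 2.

∂g/∂u = -2*v
∂g/∂v = -2*u
∂g/∂w = -4
∇g at (-3, -2, 2) = (4, 6, -4)
∇g · m = (4)(4) + (6)(2) + (-4)(-1) = 32

32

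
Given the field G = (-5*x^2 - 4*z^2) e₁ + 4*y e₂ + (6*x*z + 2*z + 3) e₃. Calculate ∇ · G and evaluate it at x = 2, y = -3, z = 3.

∂G₁/∂x = -10*x
∂G₂/∂y = 4
∂G₃/∂z = 6*x + 2
∇·G = -4*x + 6
At (2, -3, 3): -2.

-2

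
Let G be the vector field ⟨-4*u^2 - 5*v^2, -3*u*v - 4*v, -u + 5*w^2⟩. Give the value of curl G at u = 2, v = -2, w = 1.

(∇×G)₁ = ∂G₃/∂v − ∂G₂/∂w = 0
(∇×G)₂ = ∂G₁/∂w − ∂G₃/∂u = 1
(∇×G)₃ = ∂G₂/∂u − ∂G₁/∂v = 7*v
∇×G = (0, 1, 7*v)
At (2, -2, 1): (0, 1, -14).

(0, 1, -14)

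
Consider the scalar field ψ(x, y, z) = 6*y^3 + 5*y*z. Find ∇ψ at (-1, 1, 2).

∂ψ/∂x = 0
∂ψ/∂y = 18*y^2 + 5*z
∂ψ/∂z = 5*y
∇ψ = (0, 18*y^2 + 5*z, 5*y)
At (-1, 1, 2): (0, 28, 5).

(0, 28, 5)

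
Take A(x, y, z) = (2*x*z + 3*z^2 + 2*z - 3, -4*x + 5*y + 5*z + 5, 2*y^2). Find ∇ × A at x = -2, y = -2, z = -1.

(∇×A)₁ = ∂A₃/∂y − ∂A₂/∂z = 4*y - 5
(∇×A)₂ = ∂A₁/∂z − ∂A₃/∂x = 2*x + 6*z + 2
(∇×A)₃ = ∂A₂/∂x − ∂A₁/∂y = -4
∇×A = (4*y - 5, 2*x + 6*z + 2, -4)
At (-2, -2, -1): (-13, -8, -4).

(-13, -8, -4)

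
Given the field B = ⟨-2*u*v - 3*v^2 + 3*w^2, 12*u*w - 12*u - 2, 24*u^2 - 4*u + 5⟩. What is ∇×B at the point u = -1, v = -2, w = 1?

(12, 58, -14)

(∇×B)₁ = ∂B₃/∂v − ∂B₂/∂w = -12*u
(∇×B)₂ = ∂B₁/∂w − ∂B₃/∂u = -48*u + 6*w + 4
(∇×B)₃ = ∂B₂/∂u − ∂B₁/∂v = 2*u + 6*v + 12*w - 12
∇×B = (-12*u, -48*u + 6*w + 4, 2*u + 6*v + 12*w - 12)
At (-1, -2, 1): (12, 58, -14).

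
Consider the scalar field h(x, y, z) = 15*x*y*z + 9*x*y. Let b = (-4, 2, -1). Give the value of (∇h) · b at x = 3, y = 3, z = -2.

∂h/∂x = 15*y*z + 9*y
∂h/∂y = 15*x*z + 9*x
∂h/∂z = 15*x*y
∇h at (3, 3, -2) = (-63, -63, 135)
∇h · b = (-63)(-4) + (-63)(2) + (135)(-1) = -9

-9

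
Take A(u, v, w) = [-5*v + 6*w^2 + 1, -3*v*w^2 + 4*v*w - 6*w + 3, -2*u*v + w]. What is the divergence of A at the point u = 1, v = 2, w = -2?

∂A₁/∂u = 0
∂A₂/∂v = -3*w^2 + 4*w
∂A₃/∂w = 1
∇·A = -3*w^2 + 4*w + 1
At (1, 2, -2): -19.

-19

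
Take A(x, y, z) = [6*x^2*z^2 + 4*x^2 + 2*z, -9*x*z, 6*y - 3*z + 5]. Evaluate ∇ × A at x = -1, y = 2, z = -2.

(-3, -22, 18)

(∇×A)₁ = ∂A₃/∂y − ∂A₂/∂z = 9*x + 6
(∇×A)₂ = ∂A₁/∂z − ∂A₃/∂x = 12*x^2*z + 2
(∇×A)₃ = ∂A₂/∂x − ∂A₁/∂y = -9*z
∇×A = (9*x + 6, 12*x^2*z + 2, -9*z)
At (-1, 2, -2): (-3, -22, 18).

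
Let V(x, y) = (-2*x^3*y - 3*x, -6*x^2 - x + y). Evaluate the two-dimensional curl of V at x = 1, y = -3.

-11

∂V₂/∂x = -12*x - 1
∂V₁/∂y = -2*x^3
Scalar curl = 2*x^3 - 12*x - 1
At (1, -3): -11.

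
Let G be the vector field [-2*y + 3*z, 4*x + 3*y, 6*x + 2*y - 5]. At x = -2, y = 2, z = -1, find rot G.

(∇×G)₁ = ∂G₃/∂y − ∂G₂/∂z = 2
(∇×G)₂ = ∂G₁/∂z − ∂G₃/∂x = -3
(∇×G)₃ = ∂G₂/∂x − ∂G₁/∂y = 6
∇×G = (2, -3, 6)
At (-2, 2, -1): (2, -3, 6).

(2, -3, 6)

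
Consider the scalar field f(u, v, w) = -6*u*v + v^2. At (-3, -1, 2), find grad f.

(6, 16, 0)

∂f/∂u = -6*v
∂f/∂v = -6*u + 2*v
∂f/∂w = 0
∇f = (-6*v, -6*u + 2*v, 0)
At (-3, -1, 2): (6, 16, 0).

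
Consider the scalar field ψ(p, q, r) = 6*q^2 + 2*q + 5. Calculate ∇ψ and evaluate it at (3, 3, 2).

∂ψ/∂p = 0
∂ψ/∂q = 12*q + 2
∂ψ/∂r = 0
∇ψ = (0, 12*q + 2, 0)
At (3, 3, 2): (0, 38, 0).

(0, 38, 0)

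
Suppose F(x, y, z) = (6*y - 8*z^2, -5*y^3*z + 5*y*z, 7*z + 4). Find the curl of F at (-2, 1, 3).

(0, -48, -6)

(∇×F)₁ = ∂F₃/∂y − ∂F₂/∂z = 5*y^3 - 5*y
(∇×F)₂ = ∂F₁/∂z − ∂F₃/∂x = -16*z
(∇×F)₃ = ∂F₂/∂x − ∂F₁/∂y = -6
∇×F = (5*y^3 - 5*y, -16*z, -6)
At (-2, 1, 3): (0, -48, -6).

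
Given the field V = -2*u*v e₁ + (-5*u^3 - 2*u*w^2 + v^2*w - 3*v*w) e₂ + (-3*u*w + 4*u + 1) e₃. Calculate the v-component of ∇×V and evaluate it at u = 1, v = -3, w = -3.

(∇×V)_2 = ∂V₁/∂w − ∂V₃/∂u
= 0 − (-3*w + 4)
= 3*w - 4
At (1, -3, -3): -13.

-13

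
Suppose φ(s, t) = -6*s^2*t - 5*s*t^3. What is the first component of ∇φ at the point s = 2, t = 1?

-29

(∇φ)_1 = ∂φ/∂s = -12*s*t - 5*t^3
At (2, 1): -29.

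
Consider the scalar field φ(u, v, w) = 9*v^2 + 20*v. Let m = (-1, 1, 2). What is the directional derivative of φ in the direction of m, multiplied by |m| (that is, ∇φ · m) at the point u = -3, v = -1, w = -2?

∂φ/∂u = 0
∂φ/∂v = 18*v + 20
∂φ/∂w = 0
∇φ at (-3, -1, -2) = (0, 2, 0)
∇φ · m = (0)(-1) + (2)(1) + (0)(2) = 2

2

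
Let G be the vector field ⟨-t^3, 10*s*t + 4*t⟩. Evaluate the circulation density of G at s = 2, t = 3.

∂G₂/∂s = 10*t
∂G₁/∂t = -3*t^2
Scalar curl = 3*t^2 + 10*t
At (2, 3): 57.

57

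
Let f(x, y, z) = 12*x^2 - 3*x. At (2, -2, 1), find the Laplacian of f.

24

∂²f/∂x² = 24
∂²f/∂y² = 0
∂²f/∂z² = 0
∇²f = 24
At (2, -2, 1): 24.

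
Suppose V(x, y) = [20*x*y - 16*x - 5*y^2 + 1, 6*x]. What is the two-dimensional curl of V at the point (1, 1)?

∂V₂/∂x = 6
∂V₁/∂y = 20*x - 10*y
Scalar curl = -20*x + 10*y + 6
At (1, 1): -4.

-4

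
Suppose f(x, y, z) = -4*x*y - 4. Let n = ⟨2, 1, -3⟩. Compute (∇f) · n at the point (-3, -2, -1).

28

∂f/∂x = -4*y
∂f/∂y = -4*x
∂f/∂z = 0
∇f at (-3, -2, -1) = (8, 12, 0)
∇f · n = (8)(2) + (12)(1) + (0)(-3) = 28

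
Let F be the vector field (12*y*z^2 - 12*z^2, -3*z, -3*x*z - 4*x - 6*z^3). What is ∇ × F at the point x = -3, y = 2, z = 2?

(∇×F)₁ = ∂F₃/∂y − ∂F₂/∂z = 3
(∇×F)₂ = ∂F₁/∂z − ∂F₃/∂x = 24*y*z - 21*z + 4
(∇×F)₃ = ∂F₂/∂x − ∂F₁/∂y = -12*z^2
∇×F = (3, 24*y*z - 21*z + 4, -12*z^2)
At (-3, 2, 2): (3, 58, -48).

(3, 58, -48)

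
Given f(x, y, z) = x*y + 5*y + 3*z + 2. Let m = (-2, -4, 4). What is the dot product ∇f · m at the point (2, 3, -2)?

-22

∂f/∂x = y
∂f/∂y = x + 5
∂f/∂z = 3
∇f at (2, 3, -2) = (3, 7, 3)
∇f · m = (3)(-2) + (7)(-4) + (3)(4) = -22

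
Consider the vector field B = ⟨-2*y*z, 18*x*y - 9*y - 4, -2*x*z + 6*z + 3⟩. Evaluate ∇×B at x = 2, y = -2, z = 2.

(∇×B)₁ = ∂B₃/∂y − ∂B₂/∂z = 0
(∇×B)₂ = ∂B₁/∂z − ∂B₃/∂x = -2*y + 2*z
(∇×B)₃ = ∂B₂/∂x − ∂B₁/∂y = 18*y + 2*z
∇×B = (0, -2*y + 2*z, 18*y + 2*z)
At (2, -2, 2): (0, 8, -32).

(0, 8, -32)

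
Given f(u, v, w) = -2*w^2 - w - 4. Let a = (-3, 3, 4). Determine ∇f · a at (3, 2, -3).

∂f/∂u = 0
∂f/∂v = 0
∂f/∂w = -4*w - 1
∇f at (3, 2, -3) = (0, 0, 11)
∇f · a = (0)(-3) + (0)(3) + (11)(4) = 44

44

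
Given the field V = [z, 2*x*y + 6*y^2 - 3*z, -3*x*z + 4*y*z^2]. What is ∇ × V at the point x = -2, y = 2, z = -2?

(∇×V)₁ = ∂V₃/∂y − ∂V₂/∂z = 4*z^2 + 3
(∇×V)₂ = ∂V₁/∂z − ∂V₃/∂x = 3*z + 1
(∇×V)₃ = ∂V₂/∂x − ∂V₁/∂y = 2*y
∇×V = (4*z^2 + 3, 3*z + 1, 2*y)
At (-2, 2, -2): (19, -5, 4).

(19, -5, 4)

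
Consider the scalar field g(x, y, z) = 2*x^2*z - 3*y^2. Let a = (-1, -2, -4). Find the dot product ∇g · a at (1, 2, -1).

∂g/∂x = 4*x*z
∂g/∂y = -6*y
∂g/∂z = 2*x^2
∇g at (1, 2, -1) = (-4, -12, 2)
∇g · a = (-4)(-1) + (-12)(-2) + (2)(-4) = 20

20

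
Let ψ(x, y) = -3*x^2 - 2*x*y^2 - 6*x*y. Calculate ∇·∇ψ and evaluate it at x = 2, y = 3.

∂²ψ/∂x² = -6
∂²ψ/∂y² = -4*x
∇²ψ = -4*x - 6
At (2, 3): -14.

-14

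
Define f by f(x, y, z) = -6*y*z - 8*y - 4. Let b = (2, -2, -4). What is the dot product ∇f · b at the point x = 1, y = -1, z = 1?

∂f/∂x = 0
∂f/∂y = -6*z - 8
∂f/∂z = -6*y
∇f at (1, -1, 1) = (0, -14, 6)
∇f · b = (0)(2) + (-14)(-2) + (6)(-4) = 4

4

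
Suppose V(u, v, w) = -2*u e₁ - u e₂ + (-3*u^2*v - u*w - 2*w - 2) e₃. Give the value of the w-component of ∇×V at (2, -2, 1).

(∇×V)_3 = ∂V₂/∂u − ∂V₁/∂v
= -1 − (0)
= -1
At (2, -2, 1): -1.

-1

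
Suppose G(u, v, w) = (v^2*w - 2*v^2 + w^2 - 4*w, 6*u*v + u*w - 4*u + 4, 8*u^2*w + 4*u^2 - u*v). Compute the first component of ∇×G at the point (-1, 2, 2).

(∇×G)_1 = ∂G₃/∂v − ∂G₂/∂w
= -u − (u)
= -2*u
At (-1, 2, 2): 2.

2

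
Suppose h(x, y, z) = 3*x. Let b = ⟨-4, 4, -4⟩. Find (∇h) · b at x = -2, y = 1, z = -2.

-12

∂h/∂x = 3
∂h/∂y = 0
∂h/∂z = 0
∇h at (-2, 1, -2) = (3, 0, 0)
∇h · b = (3)(-4) + (0)(4) + (0)(-4) = -12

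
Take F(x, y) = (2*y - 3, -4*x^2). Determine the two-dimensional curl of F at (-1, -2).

6

∂F₂/∂x = -8*x
∂F₁/∂y = 2
Scalar curl = -8*x - 2
At (-1, -2): 6.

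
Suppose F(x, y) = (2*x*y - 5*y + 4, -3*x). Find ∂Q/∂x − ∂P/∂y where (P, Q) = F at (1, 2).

0

∂F₂/∂x = -3
∂F₁/∂y = 2*x - 5
Scalar curl = -2*x + 2
At (1, 2): 0.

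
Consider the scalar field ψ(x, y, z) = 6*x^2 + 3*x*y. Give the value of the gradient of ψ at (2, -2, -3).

∂ψ/∂x = 12*x + 3*y
∂ψ/∂y = 3*x
∂ψ/∂z = 0
∇ψ = (12*x + 3*y, 3*x, 0)
At (2, -2, -3): (18, 6, 0).

(18, 6, 0)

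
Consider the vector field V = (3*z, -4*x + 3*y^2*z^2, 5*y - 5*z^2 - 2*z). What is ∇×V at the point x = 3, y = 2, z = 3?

(∇×V)₁ = ∂V₃/∂y − ∂V₂/∂z = -6*y^2*z + 5
(∇×V)₂ = ∂V₁/∂z − ∂V₃/∂x = 3
(∇×V)₃ = ∂V₂/∂x − ∂V₁/∂y = -4
∇×V = (-6*y^2*z + 5, 3, -4)
At (3, 2, 3): (-67, 3, -4).

(-67, 3, -4)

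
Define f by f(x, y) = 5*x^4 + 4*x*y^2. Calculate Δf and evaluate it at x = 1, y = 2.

68

∂²f/∂x² = 60*x^2
∂²f/∂y² = 8*x
∇²f = 60*x^2 + 8*x
At (1, 2): 68.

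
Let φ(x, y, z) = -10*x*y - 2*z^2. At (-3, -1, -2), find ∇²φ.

∂²φ/∂x² = 0
∂²φ/∂y² = 0
∂²φ/∂z² = -4
∇²φ = -4
At (-3, -1, -2): -4.

-4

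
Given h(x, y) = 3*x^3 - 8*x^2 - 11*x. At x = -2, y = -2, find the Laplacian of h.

∂²h/∂x² = 2*(9*x - 8)
∂²h/∂y² = 0
∇²h = 18*x - 16
At (-2, -2): -52.

-52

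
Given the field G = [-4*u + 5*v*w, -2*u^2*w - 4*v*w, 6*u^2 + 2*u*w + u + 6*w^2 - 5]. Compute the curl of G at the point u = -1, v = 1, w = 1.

(∇×G)₁ = ∂G₃/∂v − ∂G₂/∂w = 2*u^2 + 4*v
(∇×G)₂ = ∂G₁/∂w − ∂G₃/∂u = -12*u + 5*v - 2*w - 1
(∇×G)₃ = ∂G₂/∂u − ∂G₁/∂v = -4*u*w - 5*w
∇×G = (2*u^2 + 4*v, -12*u + 5*v - 2*w - 1, -4*u*w - 5*w)
At (-1, 1, 1): (6, 14, -1).

(6, 14, -1)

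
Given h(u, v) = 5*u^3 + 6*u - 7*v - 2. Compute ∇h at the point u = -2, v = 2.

(66, -7)

∂h/∂u = 15*u^2 + 6
∂h/∂v = -7
∇h = (15*u^2 + 6, -7)
At (-2, 2): (66, -7).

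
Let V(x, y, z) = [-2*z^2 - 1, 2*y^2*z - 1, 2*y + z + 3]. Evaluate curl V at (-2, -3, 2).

(-16, -8, 0)

(∇×V)₁ = ∂V₃/∂y − ∂V₂/∂z = -2*y^2 + 2
(∇×V)₂ = ∂V₁/∂z − ∂V₃/∂x = -4*z
(∇×V)₃ = ∂V₂/∂x − ∂V₁/∂y = 0
∇×V = (-2*y^2 + 2, -4*z, 0)
At (-2, -3, 2): (-16, -8, 0).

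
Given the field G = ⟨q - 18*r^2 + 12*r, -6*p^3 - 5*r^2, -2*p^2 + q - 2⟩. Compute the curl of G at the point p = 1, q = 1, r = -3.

(∇×G)₁ = ∂G₃/∂q − ∂G₂/∂r = 10*r + 1
(∇×G)₂ = ∂G₁/∂r − ∂G₃/∂p = 4*p - 36*r + 12
(∇×G)₃ = ∂G₂/∂p − ∂G₁/∂q = -18*p^2 - 1
∇×G = (10*r + 1, 4*p - 36*r + 12, -18*p^2 - 1)
At (1, 1, -3): (-29, 124, -19).

(-29, 124, -19)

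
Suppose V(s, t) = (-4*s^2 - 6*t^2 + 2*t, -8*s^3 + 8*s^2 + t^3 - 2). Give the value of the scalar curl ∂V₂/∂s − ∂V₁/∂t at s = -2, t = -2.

∂V₂/∂s = -24*s^2 + 16*s
∂V₁/∂t = -12*t + 2
Scalar curl = -24*s^2 + 16*s + 12*t - 2
At (-2, -2): -154.

-154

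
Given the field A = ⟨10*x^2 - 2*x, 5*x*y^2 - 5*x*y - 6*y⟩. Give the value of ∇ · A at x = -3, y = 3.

∂A₁/∂x = 20*x - 2
∂A₂/∂y = 10*x*y - 5*x - 6
∇·A = 10*x*y + 15*x - 8
At (-3, 3): -143.

-143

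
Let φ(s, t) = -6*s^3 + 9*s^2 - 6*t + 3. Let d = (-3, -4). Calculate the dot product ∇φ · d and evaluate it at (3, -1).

∂φ/∂s = -18*s^2 + 18*s
∂φ/∂t = -6
∇φ at (3, -1) = (-108, -6)
∇φ · d = (-108)(-3) + (-6)(-4) = 348

348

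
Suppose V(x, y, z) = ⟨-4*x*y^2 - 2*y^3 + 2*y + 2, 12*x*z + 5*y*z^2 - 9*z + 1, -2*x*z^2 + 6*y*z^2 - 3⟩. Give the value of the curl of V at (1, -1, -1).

(∇×V)₁ = ∂V₃/∂y − ∂V₂/∂z = -12*x - 10*y*z + 6*z^2 + 9
(∇×V)₂ = ∂V₁/∂z − ∂V₃/∂x = 2*z^2
(∇×V)₃ = ∂V₂/∂x − ∂V₁/∂y = 8*x*y + 6*y^2 + 12*z - 2
∇×V = (-12*x - 10*y*z + 6*z^2 + 9, 2*z^2, 8*x*y + 6*y^2 + 12*z - 2)
At (1, -1, -1): (-7, 2, -16).

(-7, 2, -16)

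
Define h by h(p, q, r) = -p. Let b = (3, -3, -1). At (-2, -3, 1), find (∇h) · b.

-3

∂h/∂p = -1
∂h/∂q = 0
∂h/∂r = 0
∇h at (-2, -3, 1) = (-1, 0, 0)
∇h · b = (-1)(3) + (0)(-3) + (0)(-1) = -3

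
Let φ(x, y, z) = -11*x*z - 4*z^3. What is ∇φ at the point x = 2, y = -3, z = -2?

∂φ/∂x = -11*z
∂φ/∂y = 0
∂φ/∂z = -11*x - 12*z^2
∇φ = (-11*z, 0, -11*x - 12*z^2)
At (2, -3, -2): (22, 0, -70).

(22, 0, -70)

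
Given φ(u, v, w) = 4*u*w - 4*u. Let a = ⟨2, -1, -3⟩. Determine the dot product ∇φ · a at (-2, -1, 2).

∂φ/∂u = 4*w - 4
∂φ/∂v = 0
∂φ/∂w = 4*u
∇φ at (-2, -1, 2) = (4, 0, -8)
∇φ · a = (4)(2) + (0)(-1) + (-8)(-3) = 32

32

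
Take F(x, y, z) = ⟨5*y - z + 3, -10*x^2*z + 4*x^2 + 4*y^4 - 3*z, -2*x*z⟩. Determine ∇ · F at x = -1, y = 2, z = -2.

∂F₁/∂x = 0
∂F₂/∂y = 16*y^3
∂F₃/∂z = -2*x
∇·F = -2*x + 16*y^3
At (-1, 2, -2): 130.

130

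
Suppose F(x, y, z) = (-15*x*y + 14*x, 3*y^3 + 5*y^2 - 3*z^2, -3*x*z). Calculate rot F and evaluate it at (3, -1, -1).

(-6, -3, 45)

(∇×F)₁ = ∂F₃/∂y − ∂F₂/∂z = 6*z
(∇×F)₂ = ∂F₁/∂z − ∂F₃/∂x = 3*z
(∇×F)₃ = ∂F₂/∂x − ∂F₁/∂y = 15*x
∇×F = (6*z, 3*z, 15*x)
At (3, -1, -1): (-6, -3, 45).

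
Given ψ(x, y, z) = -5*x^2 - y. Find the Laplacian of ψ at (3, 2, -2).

-10

∂²ψ/∂x² = -10
∂²ψ/∂y² = 0
∂²ψ/∂z² = 0
∇²ψ = -10
At (3, 2, -2): -10.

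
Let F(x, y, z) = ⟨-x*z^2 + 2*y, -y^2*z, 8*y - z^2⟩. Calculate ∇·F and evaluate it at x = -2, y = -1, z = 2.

-4

∂F₁/∂x = -z^2
∂F₂/∂y = -2*y*z
∂F₃/∂z = -2*z
∇·F = -2*y*z - z^2 - 2*z
At (-2, -1, 2): -4.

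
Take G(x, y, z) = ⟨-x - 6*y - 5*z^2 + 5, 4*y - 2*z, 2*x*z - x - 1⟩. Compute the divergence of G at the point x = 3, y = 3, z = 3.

∂G₁/∂x = -1
∂G₂/∂y = 4
∂G₃/∂z = 2*x
∇·G = 2*x + 3
At (3, 3, 3): 9.

9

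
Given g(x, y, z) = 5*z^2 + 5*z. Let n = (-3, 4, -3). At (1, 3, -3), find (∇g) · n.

75

∂g/∂x = 0
∂g/∂y = 0
∂g/∂z = 10*z + 5
∇g at (1, 3, -3) = (0, 0, -25)
∇g · n = (0)(-3) + (0)(4) + (-25)(-3) = 75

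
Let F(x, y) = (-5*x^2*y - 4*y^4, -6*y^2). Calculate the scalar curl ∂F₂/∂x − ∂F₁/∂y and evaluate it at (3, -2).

∂F₂/∂x = 0
∂F₁/∂y = -5*x^2 - 16*y^3
Scalar curl = 5*x^2 + 16*y^3
At (3, -2): -83.

-83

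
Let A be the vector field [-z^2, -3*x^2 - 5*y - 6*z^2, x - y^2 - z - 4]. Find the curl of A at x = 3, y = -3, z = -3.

(-30, 5, -18)

(∇×A)₁ = ∂A₃/∂y − ∂A₂/∂z = -2*y + 12*z
(∇×A)₂ = ∂A₁/∂z − ∂A₃/∂x = -2*z - 1
(∇×A)₃ = ∂A₂/∂x − ∂A₁/∂y = -6*x
∇×A = (-2*y + 12*z, -2*z - 1, -6*x)
At (3, -3, -3): (-30, 5, -18).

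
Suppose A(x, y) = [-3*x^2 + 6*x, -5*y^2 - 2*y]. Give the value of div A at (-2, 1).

∂A₁/∂x = -6*x + 6
∂A₂/∂y = -10*y - 2
∇·A = -6*x - 10*y + 4
At (-2, 1): 6.

6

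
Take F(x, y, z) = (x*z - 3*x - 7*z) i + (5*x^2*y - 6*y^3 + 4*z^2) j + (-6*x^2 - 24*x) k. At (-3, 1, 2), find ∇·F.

∂F₁/∂x = z - 3
∂F₂/∂y = 5*x^2 - 18*y^2
∂F₃/∂z = 0
∇·F = 5*x^2 - 18*y^2 + z - 3
At (-3, 1, 2): 26.

26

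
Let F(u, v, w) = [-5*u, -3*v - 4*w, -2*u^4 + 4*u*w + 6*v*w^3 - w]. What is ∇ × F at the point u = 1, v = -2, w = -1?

(-2, 12, 0)

(∇×F)₁ = ∂F₃/∂v − ∂F₂/∂w = 6*w^3 + 4
(∇×F)₂ = ∂F₁/∂w − ∂F₃/∂u = 8*u^3 - 4*w
(∇×F)₃ = ∂F₂/∂u − ∂F₁/∂v = 0
∇×F = (6*w^3 + 4, 8*u^3 - 4*w, 0)
At (1, -2, -1): (-2, 12, 0).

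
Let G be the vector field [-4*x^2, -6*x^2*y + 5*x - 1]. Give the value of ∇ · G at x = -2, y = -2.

∂G₁/∂x = -8*x
∂G₂/∂y = -6*x^2
∇·G = -6*x^2 - 8*x
At (-2, -2): -8.

-8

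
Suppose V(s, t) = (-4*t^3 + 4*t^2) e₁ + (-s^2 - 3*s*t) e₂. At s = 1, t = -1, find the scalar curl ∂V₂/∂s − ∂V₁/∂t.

21

∂V₂/∂s = -2*s - 3*t
∂V₁/∂t = -12*t^2 + 8*t
Scalar curl = -2*s + 12*t^2 - 11*t
At (1, -1): 21.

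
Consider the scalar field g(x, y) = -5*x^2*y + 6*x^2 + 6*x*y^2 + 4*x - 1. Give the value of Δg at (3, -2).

68

∂²g/∂x² = 2*(-5*y + 6)
∂²g/∂y² = 12*x
∇²g = 12*x - 10*y + 12
At (3, -2): 68.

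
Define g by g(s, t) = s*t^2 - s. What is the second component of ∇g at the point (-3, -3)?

18

(∇g)_2 = ∂g/∂t = 2*s*t
At (-3, -3): 18.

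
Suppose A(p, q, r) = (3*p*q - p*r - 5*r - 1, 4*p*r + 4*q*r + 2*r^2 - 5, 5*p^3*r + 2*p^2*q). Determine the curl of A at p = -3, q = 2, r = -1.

(∇×A)₁ = ∂A₃/∂q − ∂A₂/∂r = 2*p^2 - 4*p - 4*q - 4*r
(∇×A)₂ = ∂A₁/∂r − ∂A₃/∂p = -15*p^2*r - 4*p*q - p - 5
(∇×A)₃ = ∂A₂/∂p − ∂A₁/∂q = -3*p + 4*r
∇×A = (2*p^2 - 4*p - 4*q - 4*r, -15*p^2*r - 4*p*q - p - 5, -3*p + 4*r)
At (-3, 2, -1): (26, 157, 5).

(26, 157, 5)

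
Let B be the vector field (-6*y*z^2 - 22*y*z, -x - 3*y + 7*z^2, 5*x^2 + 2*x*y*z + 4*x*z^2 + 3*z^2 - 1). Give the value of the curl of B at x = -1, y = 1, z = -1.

(16, -2, -17)

(∇×B)₁ = ∂B₃/∂y − ∂B₂/∂z = 2*x*z - 14*z
(∇×B)₂ = ∂B₁/∂z − ∂B₃/∂x = -10*x - 14*y*z - 22*y - 4*z^2
(∇×B)₃ = ∂B₂/∂x − ∂B₁/∂y = 6*z^2 + 22*z - 1
∇×B = (2*x*z - 14*z, -10*x - 14*y*z - 22*y - 4*z^2, 6*z^2 + 22*z - 1)
At (-1, 1, -1): (16, -2, -17).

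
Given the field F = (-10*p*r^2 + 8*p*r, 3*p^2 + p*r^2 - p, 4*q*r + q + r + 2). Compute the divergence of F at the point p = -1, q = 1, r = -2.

∂F₁/∂p = -10*r^2 + 8*r
∂F₂/∂q = 0
∂F₃/∂r = 4*q + 1
∇·F = 4*q - 10*r^2 + 8*r + 1
At (-1, 1, -2): -51.

-51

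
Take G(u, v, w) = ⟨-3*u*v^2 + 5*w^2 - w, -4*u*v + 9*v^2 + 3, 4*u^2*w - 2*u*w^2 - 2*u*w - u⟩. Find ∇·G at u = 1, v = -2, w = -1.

-46

∂G₁/∂u = -3*v^2
∂G₂/∂v = -4*u + 18*v
∂G₃/∂w = 4*u^2 - 4*u*w - 2*u
∇·G = 4*u^2 - 4*u*w - 6*u - 3*v^2 + 18*v
At (1, -2, -1): -46.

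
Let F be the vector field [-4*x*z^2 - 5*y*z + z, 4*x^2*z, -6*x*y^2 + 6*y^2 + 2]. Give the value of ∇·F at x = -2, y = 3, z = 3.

∂F₁/∂x = -4*z^2
∂F₂/∂y = 0
∂F₃/∂z = 0
∇·F = -4*z^2
At (-2, 3, 3): -36.

-36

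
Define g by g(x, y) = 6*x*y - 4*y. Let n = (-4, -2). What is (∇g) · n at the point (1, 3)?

∂g/∂x = 6*y
∂g/∂y = 6*x - 4
∇g at (1, 3) = (18, 2)
∇g · n = (18)(-4) + (2)(-2) = -76

-76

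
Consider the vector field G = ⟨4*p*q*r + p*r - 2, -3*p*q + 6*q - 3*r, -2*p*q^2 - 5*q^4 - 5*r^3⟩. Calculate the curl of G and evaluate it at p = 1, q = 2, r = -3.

(-165, 17, 6)

(∇×G)₁ = ∂G₃/∂q − ∂G₂/∂r = -4*p*q - 20*q^3 + 3
(∇×G)₂ = ∂G₁/∂r − ∂G₃/∂p = 4*p*q + p + 2*q^2
(∇×G)₃ = ∂G₂/∂p − ∂G₁/∂q = -4*p*r - 3*q
∇×G = (-4*p*q - 20*q^3 + 3, 4*p*q + p + 2*q^2, -4*p*r - 3*q)
At (1, 2, -3): (-165, 17, 6).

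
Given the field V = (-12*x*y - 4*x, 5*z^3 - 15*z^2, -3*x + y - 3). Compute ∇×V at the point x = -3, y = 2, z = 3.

(-44, 3, -36)

(∇×V)₁ = ∂V₃/∂y − ∂V₂/∂z = -15*z^2 + 30*z + 1
(∇×V)₂ = ∂V₁/∂z − ∂V₃/∂x = 3
(∇×V)₃ = ∂V₂/∂x − ∂V₁/∂y = 12*x
∇×V = (-15*z^2 + 30*z + 1, 3, 12*x)
At (-3, 2, 3): (-44, 3, -36).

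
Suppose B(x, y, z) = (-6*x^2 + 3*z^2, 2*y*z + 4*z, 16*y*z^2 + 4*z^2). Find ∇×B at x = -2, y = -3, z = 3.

(∇×B)₁ = ∂B₃/∂y − ∂B₂/∂z = -2*y + 16*z^2 - 4
(∇×B)₂ = ∂B₁/∂z − ∂B₃/∂x = 6*z
(∇×B)₃ = ∂B₂/∂x − ∂B₁/∂y = 0
∇×B = (-2*y + 16*z^2 - 4, 6*z, 0)
At (-2, -3, 3): (146, 18, 0).

(146, 18, 0)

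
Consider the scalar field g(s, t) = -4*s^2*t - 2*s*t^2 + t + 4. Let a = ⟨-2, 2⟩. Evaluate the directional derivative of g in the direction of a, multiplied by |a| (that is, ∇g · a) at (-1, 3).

6

∂g/∂s = -8*s*t - 2*t^2
∂g/∂t = -4*s^2 - 4*s*t + 1
∇g at (-1, 3) = (6, 9)
∇g · a = (6)(-2) + (9)(2) = 6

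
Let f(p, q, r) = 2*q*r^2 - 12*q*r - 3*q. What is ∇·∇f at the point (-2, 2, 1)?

∂²f/∂p² = 0
∂²f/∂q² = 0
∂²f/∂r² = 4*q
∇²f = 4*q
At (-2, 2, 1): 8.

8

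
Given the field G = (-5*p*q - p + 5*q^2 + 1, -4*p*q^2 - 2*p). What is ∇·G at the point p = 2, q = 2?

∂G₁/∂p = -5*q - 1
∂G₂/∂q = -8*p*q
∇·G = -8*p*q - 5*q - 1
At (2, 2): -43.

-43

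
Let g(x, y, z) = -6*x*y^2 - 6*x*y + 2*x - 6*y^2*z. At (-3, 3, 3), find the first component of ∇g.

(∇g)_1 = ∂g/∂x = -6*y^2 - 6*y + 2
At (-3, 3, 3): -70.

-70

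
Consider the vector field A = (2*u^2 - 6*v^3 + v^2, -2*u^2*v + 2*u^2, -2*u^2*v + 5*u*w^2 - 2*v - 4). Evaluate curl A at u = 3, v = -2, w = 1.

(∇×A)₁ = ∂A₃/∂v − ∂A₂/∂w = -2*u^2 - 2
(∇×A)₂ = ∂A₁/∂w − ∂A₃/∂u = 4*u*v - 5*w^2
(∇×A)₃ = ∂A₂/∂u − ∂A₁/∂v = -4*u*v + 4*u + 18*v^2 - 2*v
∇×A = (-2*u^2 - 2, 4*u*v - 5*w^2, -4*u*v + 4*u + 18*v^2 - 2*v)
At (3, -2, 1): (-20, -29, 112).

(-20, -29, 112)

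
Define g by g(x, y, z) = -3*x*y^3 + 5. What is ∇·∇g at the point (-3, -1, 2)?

∂²g/∂x² = 0
∂²g/∂y² = -18*x*y
∂²g/∂z² = 0
∇²g = -18*x*y
At (-3, -1, 2): -54.

-54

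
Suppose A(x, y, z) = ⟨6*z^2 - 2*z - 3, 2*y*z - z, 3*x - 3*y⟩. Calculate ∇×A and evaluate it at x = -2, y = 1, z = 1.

(-4, 7, 0)

(∇×A)₁ = ∂A₃/∂y − ∂A₂/∂z = -2*y - 2
(∇×A)₂ = ∂A₁/∂z − ∂A₃/∂x = 12*z - 5
(∇×A)₃ = ∂A₂/∂x − ∂A₁/∂y = 0
∇×A = (-2*y - 2, 12*z - 5, 0)
At (-2, 1, 1): (-4, 7, 0).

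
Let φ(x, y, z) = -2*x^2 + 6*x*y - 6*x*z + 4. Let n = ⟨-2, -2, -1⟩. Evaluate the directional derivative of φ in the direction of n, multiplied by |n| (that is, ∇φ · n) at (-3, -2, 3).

∂φ/∂x = -4*x + 6*y - 6*z
∂φ/∂y = 6*x
∂φ/∂z = -6*x
∇φ at (-3, -2, 3) = (-18, -18, 18)
∇φ · n = (-18)(-2) + (-18)(-2) + (18)(-1) = 54

54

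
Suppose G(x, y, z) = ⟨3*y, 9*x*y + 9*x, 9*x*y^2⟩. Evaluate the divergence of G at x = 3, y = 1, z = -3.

∂G₁/∂x = 0
∂G₂/∂y = 9*x
∂G₃/∂z = 0
∇·G = 9*x
At (3, 1, -3): 27.

27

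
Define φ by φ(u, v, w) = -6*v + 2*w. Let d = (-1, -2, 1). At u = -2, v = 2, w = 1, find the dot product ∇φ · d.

14

∂φ/∂u = 0
∂φ/∂v = -6
∂φ/∂w = 2
∇φ at (-2, 2, 1) = (0, -6, 2)
∇φ · d = (0)(-1) + (-6)(-2) + (2)(1) = 14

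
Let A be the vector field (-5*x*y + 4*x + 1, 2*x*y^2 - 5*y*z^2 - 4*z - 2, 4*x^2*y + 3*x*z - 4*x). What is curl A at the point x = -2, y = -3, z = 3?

(-70, -53, 8)

(∇×A)₁ = ∂A₃/∂y − ∂A₂/∂z = 4*x^2 + 10*y*z + 4
(∇×A)₂ = ∂A₁/∂z − ∂A₃/∂x = -8*x*y - 3*z + 4
(∇×A)₃ = ∂A₂/∂x − ∂A₁/∂y = 5*x + 2*y^2
∇×A = (4*x^2 + 10*y*z + 4, -8*x*y - 3*z + 4, 5*x + 2*y^2)
At (-2, -3, 3): (-70, -53, 8).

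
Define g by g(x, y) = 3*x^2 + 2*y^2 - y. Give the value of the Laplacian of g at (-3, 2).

10

∂²g/∂x² = 6
∂²g/∂y² = 4
∇²g = 10
At (-3, 2): 10.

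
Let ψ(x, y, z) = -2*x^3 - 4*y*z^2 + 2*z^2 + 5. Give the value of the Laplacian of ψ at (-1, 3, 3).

-8

∂²ψ/∂x² = -12*x
∂²ψ/∂y² = 0
∂²ψ/∂z² = 4*(-2*y + 1)
∇²ψ = -12*x - 8*y + 4
At (-1, 3, 3): -8.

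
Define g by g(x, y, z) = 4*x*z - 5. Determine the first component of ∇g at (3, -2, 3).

(∇g)_1 = ∂g/∂x = 4*z
At (3, -2, 3): 12.

12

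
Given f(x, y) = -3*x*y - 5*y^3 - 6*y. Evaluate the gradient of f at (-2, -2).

∂f/∂x = -3*y
∂f/∂y = -3*x - 15*y^2 - 6
∇f = (-3*y, -3*x - 15*y^2 - 6)
At (-2, -2): (6, -60).

(6, -60)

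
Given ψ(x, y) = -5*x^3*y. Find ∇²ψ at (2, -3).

∂²ψ/∂x² = -30*x*y
∂²ψ/∂y² = 0
∇²ψ = -30*x*y
At (2, -3): 180.

180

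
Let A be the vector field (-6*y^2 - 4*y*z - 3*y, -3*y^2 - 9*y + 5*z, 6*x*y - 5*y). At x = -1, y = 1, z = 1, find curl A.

(∇×A)₁ = ∂A₃/∂y − ∂A₂/∂z = 6*x - 10
(∇×A)₂ = ∂A₁/∂z − ∂A₃/∂x = -10*y
(∇×A)₃ = ∂A₂/∂x − ∂A₁/∂y = 12*y + 4*z + 3
∇×A = (6*x - 10, -10*y, 12*y + 4*z + 3)
At (-1, 1, 1): (-16, -10, 19).

(-16, -10, 19)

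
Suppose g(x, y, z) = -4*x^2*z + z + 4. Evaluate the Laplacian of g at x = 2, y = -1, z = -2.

∂²g/∂x² = -8*z
∂²g/∂y² = 0
∂²g/∂z² = 0
∇²g = -8*z
At (2, -1, -2): 16.

16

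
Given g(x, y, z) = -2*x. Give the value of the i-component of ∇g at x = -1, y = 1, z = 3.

(∇g)_1 = ∂g/∂x = -2
At (-1, 1, 3): -2.

-2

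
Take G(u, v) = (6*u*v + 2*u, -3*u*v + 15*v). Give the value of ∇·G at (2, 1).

17

∂G₁/∂u = 6*v + 2
∂G₂/∂v = -3*u + 15
∇·G = -3*u + 6*v + 17
At (2, 1): 17.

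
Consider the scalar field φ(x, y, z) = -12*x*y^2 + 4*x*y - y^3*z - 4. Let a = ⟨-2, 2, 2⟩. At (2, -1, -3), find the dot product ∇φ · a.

∂φ/∂x = -12*y^2 + 4*y
∂φ/∂y = -24*x*y + 4*x - 3*y^2*z
∂φ/∂z = -y^3
∇φ at (2, -1, -3) = (-16, 65, 1)
∇φ · a = (-16)(-2) + (65)(2) + (1)(2) = 164

164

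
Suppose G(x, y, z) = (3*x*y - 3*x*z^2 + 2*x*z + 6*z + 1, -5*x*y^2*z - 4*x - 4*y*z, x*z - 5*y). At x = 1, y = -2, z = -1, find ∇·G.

∂G₁/∂x = 3*y - 3*z^2 + 2*z
∂G₂/∂y = -10*x*y*z - 4*z
∂G₃/∂z = x
∇·G = -10*x*y*z + x + 3*y - 3*z^2 - 2*z
At (1, -2, -1): -26.

-26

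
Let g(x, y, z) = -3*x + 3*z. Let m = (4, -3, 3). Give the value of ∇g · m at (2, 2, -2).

∂g/∂x = -3
∂g/∂y = 0
∂g/∂z = 3
∇g at (2, 2, -2) = (-3, 0, 3)
∇g · m = (-3)(4) + (0)(-3) + (3)(3) = -3

-3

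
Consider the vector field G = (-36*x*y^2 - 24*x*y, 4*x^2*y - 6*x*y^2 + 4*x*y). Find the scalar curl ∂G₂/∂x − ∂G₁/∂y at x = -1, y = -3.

∂G₂/∂x = 8*x*y - 6*y^2 + 4*y
∂G₁/∂y = -72*x*y - 24*x
Scalar curl = 80*x*y + 24*x - 6*y^2 + 4*y
At (-1, -3): 150.

150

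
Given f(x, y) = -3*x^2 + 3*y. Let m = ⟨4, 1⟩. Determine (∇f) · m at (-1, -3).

∂f/∂x = -6*x
∂f/∂y = 3
∇f at (-1, -3) = (6, 3)
∇f · m = (6)(4) + (3)(1) = 27

27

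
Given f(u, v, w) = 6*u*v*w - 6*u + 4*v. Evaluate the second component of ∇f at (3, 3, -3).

-50

(∇f)_2 = ∂f/∂v = 6*u*w + 4
At (3, 3, -3): -50.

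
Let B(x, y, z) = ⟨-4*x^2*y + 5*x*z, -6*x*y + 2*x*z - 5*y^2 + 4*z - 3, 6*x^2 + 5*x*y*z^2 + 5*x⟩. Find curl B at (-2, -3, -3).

(-90, 144, 28)

(∇×B)₁ = ∂B₃/∂y − ∂B₂/∂z = 5*x*z^2 - 2*x - 4
(∇×B)₂ = ∂B₁/∂z − ∂B₃/∂x = -7*x - 5*y*z^2 - 5
(∇×B)₃ = ∂B₂/∂x − ∂B₁/∂y = 4*x^2 - 6*y + 2*z
∇×B = (5*x*z^2 - 2*x - 4, -7*x - 5*y*z^2 - 5, 4*x^2 - 6*y + 2*z)
At (-2, -3, -3): (-90, 144, 28).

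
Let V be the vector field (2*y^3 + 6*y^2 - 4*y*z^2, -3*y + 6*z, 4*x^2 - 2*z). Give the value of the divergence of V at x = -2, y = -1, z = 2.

-5

∂V₁/∂x = 0
∂V₂/∂y = -3
∂V₃/∂z = -2
∇·V = -5
At (-2, -1, 2): -5.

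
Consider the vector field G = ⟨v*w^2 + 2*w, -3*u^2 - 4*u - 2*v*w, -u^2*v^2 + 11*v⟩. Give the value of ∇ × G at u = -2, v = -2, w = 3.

(∇×G)₁ = ∂G₃/∂v − ∂G₂/∂w = -2*u^2*v + 2*v + 11
(∇×G)₂ = ∂G₁/∂w − ∂G₃/∂u = 2*u*v^2 + 2*v*w + 2
(∇×G)₃ = ∂G₂/∂u − ∂G₁/∂v = -6*u - w^2 - 4
∇×G = (-2*u^2*v + 2*v + 11, 2*u*v^2 + 2*v*w + 2, -6*u - w^2 - 4)
At (-2, -2, 3): (23, -26, -1).

(23, -26, -1)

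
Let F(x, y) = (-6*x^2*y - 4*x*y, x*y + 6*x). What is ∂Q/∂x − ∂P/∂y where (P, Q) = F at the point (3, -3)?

69

∂F₂/∂x = y + 6
∂F₁/∂y = -6*x^2 - 4*x
Scalar curl = 6*x^2 + 4*x + y + 6
At (3, -3): 69.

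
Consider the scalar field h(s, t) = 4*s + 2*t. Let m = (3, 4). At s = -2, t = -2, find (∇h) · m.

∂h/∂s = 4
∂h/∂t = 2
∇h at (-2, -2) = (4, 2)
∇h · m = (4)(3) + (2)(4) = 20

20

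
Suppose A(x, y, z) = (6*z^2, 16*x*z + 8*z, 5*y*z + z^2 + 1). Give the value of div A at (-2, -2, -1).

∂A₁/∂x = 0
∂A₂/∂y = 0
∂A₃/∂z = 5*y + 2*z
∇·A = 5*y + 2*z
At (-2, -2, -1): -12.

-12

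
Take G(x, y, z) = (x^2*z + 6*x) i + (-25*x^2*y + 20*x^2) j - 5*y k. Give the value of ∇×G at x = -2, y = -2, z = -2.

(∇×G)₁ = ∂G₃/∂y − ∂G₂/∂z = -5
(∇×G)₂ = ∂G₁/∂z − ∂G₃/∂x = x^2
(∇×G)₃ = ∂G₂/∂x − ∂G₁/∂y = -50*x*y + 40*x
∇×G = (-5, x^2, -50*x*y + 40*x)
At (-2, -2, -2): (-5, 4, -280).

(-5, 4, -280)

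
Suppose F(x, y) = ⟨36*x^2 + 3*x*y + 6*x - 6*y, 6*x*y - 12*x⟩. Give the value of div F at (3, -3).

∂F₁/∂x = 72*x + 3*y + 6
∂F₂/∂y = 6*x
∇·F = 78*x + 3*y + 6
At (3, -3): 231.

231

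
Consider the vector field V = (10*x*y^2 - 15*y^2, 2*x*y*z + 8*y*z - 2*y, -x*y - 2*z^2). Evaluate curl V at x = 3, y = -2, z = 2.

(∇×V)₁ = ∂V₃/∂y − ∂V₂/∂z = -2*x*y - x - 8*y
(∇×V)₂ = ∂V₁/∂z − ∂V₃/∂x = y
(∇×V)₃ = ∂V₂/∂x − ∂V₁/∂y = -20*x*y + 2*y*z + 30*y
∇×V = (-2*x*y - x - 8*y, y, -20*x*y + 2*y*z + 30*y)
At (3, -2, 2): (25, -2, 52).

(25, -2, 52)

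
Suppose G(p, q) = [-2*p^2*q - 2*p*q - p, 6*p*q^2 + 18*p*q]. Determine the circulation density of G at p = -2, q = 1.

∂G₂/∂p = 6*q^2 + 18*q
∂G₁/∂q = -2*p^2 - 2*p
Scalar curl = 2*p^2 + 2*p + 6*q^2 + 18*q
At (-2, 1): 28.

28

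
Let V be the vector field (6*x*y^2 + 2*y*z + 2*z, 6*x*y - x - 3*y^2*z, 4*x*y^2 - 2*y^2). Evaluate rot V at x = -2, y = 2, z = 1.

(∇×V)₁ = ∂V₃/∂y − ∂V₂/∂z = 8*x*y + 3*y^2 - 4*y
(∇×V)₂ = ∂V₁/∂z − ∂V₃/∂x = -4*y^2 + 2*y + 2
(∇×V)₃ = ∂V₂/∂x − ∂V₁/∂y = -12*x*y + 6*y - 2*z - 1
∇×V = (8*x*y + 3*y^2 - 4*y, -4*y^2 + 2*y + 2, -12*x*y + 6*y - 2*z - 1)
At (-2, 2, 1): (-28, -10, 57).

(-28, -10, 57)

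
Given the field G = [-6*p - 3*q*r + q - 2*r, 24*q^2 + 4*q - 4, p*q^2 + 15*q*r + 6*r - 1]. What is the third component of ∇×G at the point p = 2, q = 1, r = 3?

(∇×G)_3 = ∂G₂/∂p − ∂G₁/∂q
= 0 − (-3*r + 1)
= 3*r - 1
At (2, 1, 3): 8.

8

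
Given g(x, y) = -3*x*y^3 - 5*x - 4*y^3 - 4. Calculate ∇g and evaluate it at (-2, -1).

∂g/∂x = -3*y^3 - 5
∂g/∂y = -9*x*y^2 - 12*y^2
∇g = (-3*y^3 - 5, -9*x*y^2 - 12*y^2)
At (-2, -1): (-2, 6).

(-2, 6)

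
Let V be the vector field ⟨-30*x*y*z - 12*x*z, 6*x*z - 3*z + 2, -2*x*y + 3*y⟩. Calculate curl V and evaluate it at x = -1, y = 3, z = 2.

(14, 108, -48)

(∇×V)₁ = ∂V₃/∂y − ∂V₂/∂z = -8*x + 6
(∇×V)₂ = ∂V₁/∂z − ∂V₃/∂x = -30*x*y - 12*x + 2*y
(∇×V)₃ = ∂V₂/∂x − ∂V₁/∂y = 30*x*z + 6*z
∇×V = (-8*x + 6, -30*x*y - 12*x + 2*y, 30*x*z + 6*z)
At (-1, 3, 2): (14, 108, -48).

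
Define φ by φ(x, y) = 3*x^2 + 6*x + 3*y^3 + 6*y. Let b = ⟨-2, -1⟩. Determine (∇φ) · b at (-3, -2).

-18

∂φ/∂x = 6*x + 6
∂φ/∂y = 9*y^2 + 6
∇φ at (-3, -2) = (-12, 42)
∇φ · b = (-12)(-2) + (42)(-1) = -18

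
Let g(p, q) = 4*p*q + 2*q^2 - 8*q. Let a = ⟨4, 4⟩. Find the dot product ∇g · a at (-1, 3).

∂g/∂p = 4*q
∂g/∂q = 4*p + 4*q - 8
∇g at (-1, 3) = (12, 0)
∇g · a = (12)(4) + (0)(4) = 48

48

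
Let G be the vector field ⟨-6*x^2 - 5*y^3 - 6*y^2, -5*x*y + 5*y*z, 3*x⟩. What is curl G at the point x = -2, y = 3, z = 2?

(-15, -3, 156)

(∇×G)₁ = ∂G₃/∂y − ∂G₂/∂z = -5*y
(∇×G)₂ = ∂G₁/∂z − ∂G₃/∂x = -3
(∇×G)₃ = ∂G₂/∂x − ∂G₁/∂y = 15*y^2 + 7*y
∇×G = (-5*y, -3, 15*y^2 + 7*y)
At (-2, 3, 2): (-15, -3, 156).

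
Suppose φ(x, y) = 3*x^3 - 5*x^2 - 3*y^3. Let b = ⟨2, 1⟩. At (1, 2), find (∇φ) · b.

-38

∂φ/∂x = 9*x^2 - 10*x
∂φ/∂y = -9*y^2
∇φ at (1, 2) = (-1, -36)
∇φ · b = (-1)(2) + (-36)(1) = -38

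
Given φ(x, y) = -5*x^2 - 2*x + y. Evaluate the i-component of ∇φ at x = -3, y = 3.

(∇φ)_1 = ∂φ/∂x = -10*x - 2
At (-3, 3): 28.

28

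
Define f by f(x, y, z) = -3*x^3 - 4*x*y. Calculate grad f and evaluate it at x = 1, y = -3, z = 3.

∂f/∂x = -9*x^2 - 4*y
∂f/∂y = -4*x
∂f/∂z = 0
∇f = (-9*x^2 - 4*y, -4*x, 0)
At (1, -3, 3): (3, -4, 0).

(3, -4, 0)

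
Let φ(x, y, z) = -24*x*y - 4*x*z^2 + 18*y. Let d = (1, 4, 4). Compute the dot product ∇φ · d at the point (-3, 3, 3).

∂φ/∂x = -24*y - 4*z^2
∂φ/∂y = -24*x + 18
∂φ/∂z = -8*x*z
∇φ at (-3, 3, 3) = (-108, 90, 72)
∇φ · d = (-108)(1) + (90)(4) + (72)(4) = 540

540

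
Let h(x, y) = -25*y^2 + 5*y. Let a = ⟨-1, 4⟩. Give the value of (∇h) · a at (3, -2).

420

∂h/∂x = 0
∂h/∂y = -50*y + 5
∇h at (3, -2) = (0, 105)
∇h · a = (0)(-1) + (105)(4) = 420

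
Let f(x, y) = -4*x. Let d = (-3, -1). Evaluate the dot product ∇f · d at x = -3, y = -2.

12

∂f/∂x = -4
∂f/∂y = 0
∇f at (-3, -2) = (-4, 0)
∇f · d = (-4)(-3) + (0)(-1) = 12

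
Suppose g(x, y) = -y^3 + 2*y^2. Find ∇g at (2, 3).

(0, -15)

∂g/∂x = 0
∂g/∂y = -3*y^2 + 4*y
∇g = (0, -3*y^2 + 4*y)
At (2, 3): (0, -15).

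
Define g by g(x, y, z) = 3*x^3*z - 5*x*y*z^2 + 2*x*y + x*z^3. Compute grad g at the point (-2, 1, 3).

(92, 86, -18)

∂g/∂x = 9*x^2*z - 5*y*z^2 + 2*y + z^3
∂g/∂y = -5*x*z^2 + 2*x
∂g/∂z = 3*x^3 - 10*x*y*z + 3*x*z^2
∇g = (9*x^2*z - 5*y*z^2 + 2*y + z^3, -5*x*z^2 + 2*x, 3*x^3 - 10*x*y*z + 3*x*z^2)
At (-2, 1, 3): (92, 86, -18).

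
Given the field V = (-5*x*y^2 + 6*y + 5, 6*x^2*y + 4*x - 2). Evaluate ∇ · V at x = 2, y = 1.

19

∂V₁/∂x = -5*y^2
∂V₂/∂y = 6*x^2
∇·V = 6*x^2 - 5*y^2
At (2, 1): 19.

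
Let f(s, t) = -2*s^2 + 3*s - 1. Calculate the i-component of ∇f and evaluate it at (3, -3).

(∇f)_1 = ∂f/∂s = -4*s + 3
At (3, -3): -9.

-9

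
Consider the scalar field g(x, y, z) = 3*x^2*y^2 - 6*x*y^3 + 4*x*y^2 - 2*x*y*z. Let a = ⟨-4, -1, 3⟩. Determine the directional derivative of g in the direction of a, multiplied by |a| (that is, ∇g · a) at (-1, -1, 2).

∂g/∂x = 6*x*y^2 - 6*y^3 + 4*y^2 - 2*y*z
∂g/∂y = 6*x^2*y - 18*x*y^2 + 8*x*y - 2*x*z
∂g/∂z = -2*x*y
∇g at (-1, -1, 2) = (8, 24, -2)
∇g · a = (8)(-4) + (24)(-1) + (-2)(3) = -62

-62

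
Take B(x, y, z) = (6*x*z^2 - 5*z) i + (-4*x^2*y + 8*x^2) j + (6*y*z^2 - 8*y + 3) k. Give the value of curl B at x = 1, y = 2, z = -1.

(-2, -17, 0)

(∇×B)₁ = ∂B₃/∂y − ∂B₂/∂z = 6*z^2 - 8
(∇×B)₂ = ∂B₁/∂z − ∂B₃/∂x = 12*x*z - 5
(∇×B)₃ = ∂B₂/∂x − ∂B₁/∂y = -8*x*y + 16*x
∇×B = (6*z^2 - 8, 12*x*z - 5, -8*x*y + 16*x)
At (1, 2, -1): (-2, -17, 0).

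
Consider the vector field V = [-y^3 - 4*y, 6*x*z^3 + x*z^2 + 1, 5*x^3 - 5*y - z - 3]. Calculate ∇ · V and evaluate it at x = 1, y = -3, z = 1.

∂V₁/∂x = 0
∂V₂/∂y = 0
∂V₃/∂z = -1
∇·V = -1
At (1, -3, 1): -1.

-1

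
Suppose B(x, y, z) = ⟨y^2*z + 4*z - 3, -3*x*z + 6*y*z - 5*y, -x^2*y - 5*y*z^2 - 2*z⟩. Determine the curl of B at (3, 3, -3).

(-63, 31, 27)

(∇×B)₁ = ∂B₃/∂y − ∂B₂/∂z = -x^2 + 3*x - 6*y - 5*z^2
(∇×B)₂ = ∂B₁/∂z − ∂B₃/∂x = 2*x*y + y^2 + 4
(∇×B)₃ = ∂B₂/∂x − ∂B₁/∂y = -2*y*z - 3*z
∇×B = (-x^2 + 3*x - 6*y - 5*z^2, 2*x*y + y^2 + 4, -2*y*z - 3*z)
At (3, 3, -3): (-63, 31, 27).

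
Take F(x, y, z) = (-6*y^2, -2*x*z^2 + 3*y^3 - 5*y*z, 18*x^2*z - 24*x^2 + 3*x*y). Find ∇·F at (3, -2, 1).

193

∂F₁/∂x = 0
∂F₂/∂y = 9*y^2 - 5*z
∂F₃/∂z = 18*x^2
∇·F = 18*x^2 + 9*y^2 - 5*z
At (3, -2, 1): 193.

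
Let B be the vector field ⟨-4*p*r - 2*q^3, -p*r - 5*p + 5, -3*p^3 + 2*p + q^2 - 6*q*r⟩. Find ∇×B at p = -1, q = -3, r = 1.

(∇×B)₁ = ∂B₃/∂q − ∂B₂/∂r = p + 2*q - 6*r
(∇×B)₂ = ∂B₁/∂r − ∂B₃/∂p = 9*p^2 - 4*p - 2
(∇×B)₃ = ∂B₂/∂p − ∂B₁/∂q = 6*q^2 - r - 5
∇×B = (p + 2*q - 6*r, 9*p^2 - 4*p - 2, 6*q^2 - r - 5)
At (-1, -3, 1): (-13, 11, 48).

(-13, 11, 48)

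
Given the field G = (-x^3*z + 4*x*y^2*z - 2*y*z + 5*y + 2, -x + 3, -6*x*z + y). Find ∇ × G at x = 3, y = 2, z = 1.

(1, 23, -52)

(∇×G)₁ = ∂G₃/∂y − ∂G₂/∂z = 1
(∇×G)₂ = ∂G₁/∂z − ∂G₃/∂x = -x^3 + 4*x*y^2 - 2*y + 6*z
(∇×G)₃ = ∂G₂/∂x − ∂G₁/∂y = -8*x*y*z + 2*z - 6
∇×G = (1, -x^3 + 4*x*y^2 - 2*y + 6*z, -8*x*y*z + 2*z - 6)
At (3, 2, 1): (1, 23, -52).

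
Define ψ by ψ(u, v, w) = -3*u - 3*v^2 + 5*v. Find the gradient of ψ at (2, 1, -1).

(-3, -1, 0)

∂ψ/∂u = -3
∂ψ/∂v = -6*v + 5
∂ψ/∂w = 0
∇ψ = (-3, -6*v + 5, 0)
At (2, 1, -1): (-3, -1, 0).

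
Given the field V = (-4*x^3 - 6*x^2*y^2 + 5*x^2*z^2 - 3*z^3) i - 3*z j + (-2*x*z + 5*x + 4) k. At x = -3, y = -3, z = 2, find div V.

∂V₁/∂x = -12*x^2 - 12*x*y^2 + 10*x*z^2
∂V₂/∂y = 0
∂V₃/∂z = -2*x
∇·V = -12*x^2 - 12*x*y^2 + 10*x*z^2 - 2*x
At (-3, -3, 2): 102.

102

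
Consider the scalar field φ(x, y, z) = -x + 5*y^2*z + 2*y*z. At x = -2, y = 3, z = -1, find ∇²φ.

∂²φ/∂x² = 0
∂²φ/∂y² = 10*z
∂²φ/∂z² = 0
∇²φ = 10*z
At (-2, 3, -1): -10.

-10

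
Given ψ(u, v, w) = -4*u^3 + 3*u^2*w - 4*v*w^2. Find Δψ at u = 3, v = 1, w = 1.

-74

∂²ψ/∂u² = 6*(-4*u + w)
∂²ψ/∂v² = 0
∂²ψ/∂w² = -8*v
∇²ψ = -24*u - 8*v + 6*w
At (3, 1, 1): -74.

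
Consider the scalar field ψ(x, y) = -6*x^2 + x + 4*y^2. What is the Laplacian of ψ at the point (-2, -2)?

-4

∂²ψ/∂x² = -12
∂²ψ/∂y² = 8
∇²ψ = -4
At (-2, -2): -4.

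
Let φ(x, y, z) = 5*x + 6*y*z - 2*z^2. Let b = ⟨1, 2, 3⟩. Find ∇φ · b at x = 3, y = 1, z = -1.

∂φ/∂x = 5
∂φ/∂y = 6*z
∂φ/∂z = 6*y - 4*z
∇φ at (3, 1, -1) = (5, -6, 10)
∇φ · b = (5)(1) + (-6)(2) + (10)(3) = 23

23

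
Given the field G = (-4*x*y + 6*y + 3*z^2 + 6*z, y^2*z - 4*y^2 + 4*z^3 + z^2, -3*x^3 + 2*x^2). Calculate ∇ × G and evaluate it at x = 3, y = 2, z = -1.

(-14, 69, 6)

(∇×G)₁ = ∂G₃/∂y − ∂G₂/∂z = -y^2 - 12*z^2 - 2*z
(∇×G)₂ = ∂G₁/∂z − ∂G₃/∂x = 9*x^2 - 4*x + 6*z + 6
(∇×G)₃ = ∂G₂/∂x − ∂G₁/∂y = 4*x - 6
∇×G = (-y^2 - 12*z^2 - 2*z, 9*x^2 - 4*x + 6*z + 6, 4*x - 6)
At (3, 2, -1): (-14, 69, 6).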